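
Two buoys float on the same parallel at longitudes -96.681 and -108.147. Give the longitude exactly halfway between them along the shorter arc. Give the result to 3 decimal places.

-102.414°

Signed shortest Δλ from -96.681° to -108.147° is -11.466°.
Midpoint longitude = -96.681° + (-11.466°)/2 = -96.681° − 5.733° = -102.414°.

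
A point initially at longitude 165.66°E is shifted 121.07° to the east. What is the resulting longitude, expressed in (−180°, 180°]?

73.27°W

Start at +165.66°; shift +121.07° → +286.73°.
+286.73° lies outside (−180°, 180°]; subtract 360° → -73.27°.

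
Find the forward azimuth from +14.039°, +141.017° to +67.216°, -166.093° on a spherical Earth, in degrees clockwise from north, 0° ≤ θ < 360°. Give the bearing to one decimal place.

Δλ = -166.093 − 141.017 = -307.110°; wrapped into (−180°, 180°]: 52.890°.
θ = atan2( sin Δλ · cos φ₂ , cos φ₁ · sin φ₂ − sin φ₁ · cos φ₂ · cos Δλ )
  = atan2(0.30883, 0.83775) = 20.236° → normalised to [0°, 360°): 20.236°.

20.2°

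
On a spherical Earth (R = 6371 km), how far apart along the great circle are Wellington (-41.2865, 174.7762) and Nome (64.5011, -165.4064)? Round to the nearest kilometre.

11890 km

Δλ = -165.4064 − 174.7762 = -340.1826°; wrapped into (−180°, 180°]: 19.8174°.
Δφ = 64.5011 − -41.2865 = 105.7876°.
a = sin²(Δφ/2) + cos φ₁ · cos φ₂ · sin²(Δλ/2) = 0.645615.
c = 2·atan2(√a, √(1−a)) = 1.86631 rad → d = 6371·c ≈ 11890.25 km.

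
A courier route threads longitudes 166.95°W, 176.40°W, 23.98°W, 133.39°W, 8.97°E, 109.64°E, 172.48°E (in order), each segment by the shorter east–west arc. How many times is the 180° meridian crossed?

0

Leg 1: -166.95° → -176.40°, shortest Δλ = -9.45° (west) — does not cross 180°.
Leg 2: -176.40° → -23.98°, shortest Δλ = 152.42° (east) — does not cross 180°.
Leg 3: -23.98° → -133.39°, shortest Δλ = -109.41° (west) — does not cross 180°.
Leg 4: -133.39° → +8.97°, shortest Δλ = 142.36° (east) — does not cross 180°.
Leg 5: +8.97° → +109.64°, shortest Δλ = 100.67° (east) — does not cross 180°.
Leg 6: +109.64° → +172.48°, shortest Δλ = 62.84° (east) — does not cross 180°.
Total crossings: 0.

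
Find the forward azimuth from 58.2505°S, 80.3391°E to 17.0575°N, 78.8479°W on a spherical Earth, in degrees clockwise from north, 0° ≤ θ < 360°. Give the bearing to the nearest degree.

209°

Δλ = -78.8479 − 80.3391 = -159.1870°.
θ = atan2( sin Δλ · cos φ₂ , cos φ₁ · sin φ₂ − sin φ₁ · cos φ₂ · cos Δλ )
  = atan2(-0.33969, -0.60555) = -150.709° → normalised to [0°, 360°): 209.291°.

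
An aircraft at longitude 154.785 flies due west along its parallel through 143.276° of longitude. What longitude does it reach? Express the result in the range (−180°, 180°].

Start at +154.785°; shift −143.276° → +11.509°.
+11.509° already lies in (−180°, 180°].

+11.509°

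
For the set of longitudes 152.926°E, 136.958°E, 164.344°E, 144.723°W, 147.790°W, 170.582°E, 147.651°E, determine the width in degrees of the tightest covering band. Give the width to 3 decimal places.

78.319°

Sort the longitudes: -147.790°, -144.723°, +136.958°, +147.651°, +152.926°, +164.344°, +170.582°.
Eastward gaps between consecutive values (wrapping around): 3.067°, 281.681°, 10.693°, 5.275°, 11.418°, 6.238°, 41.628°.
Largest gap = 281.681° ⇒ minimal covering band is its complement: 360° − 281.681° = 78.319°.
Band runs from +136.958° eastward to -144.723°, crossing the antimeridian.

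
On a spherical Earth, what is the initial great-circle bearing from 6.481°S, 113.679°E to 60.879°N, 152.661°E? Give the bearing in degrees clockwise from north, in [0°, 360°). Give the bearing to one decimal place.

18.6°

Δλ = 152.661 − 113.679 = 38.982°.
θ = atan2( sin Δλ · cos φ₂ , cos φ₁ · sin φ₂ − sin φ₁ · cos φ₂ · cos Δλ )
  = atan2(0.30614, 0.91071) = 18.581° → normalised to [0°, 360°): 18.581°.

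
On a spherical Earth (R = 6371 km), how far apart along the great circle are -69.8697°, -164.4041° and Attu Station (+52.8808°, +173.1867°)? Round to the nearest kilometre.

13769 km

Δλ = 173.1867 − -164.4041 = 337.5908°; wrapped into (−180°, 180°]: -22.4092°.
Δφ = 52.8808 − -69.8697 = 122.7505°.
a = sin²(Δφ/2) + cos φ₁ · cos φ₂ · sin²(Δλ/2) = 0.778333.
c = 2·atan2(√a, √(1−a)) = 2.16116 rad → d = 6371·c ≈ 13768.77 km.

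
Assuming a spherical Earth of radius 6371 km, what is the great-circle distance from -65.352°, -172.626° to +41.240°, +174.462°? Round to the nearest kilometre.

11905 km

Δλ = 174.462 − -172.626 = 347.088°; wrapped into (−180°, 180°]: -12.912°.
Δφ = 41.240 − -65.352 = 106.592°.
a = sin²(Δφ/2) + cos φ₁ · cos φ₂ · sin²(Δλ/2) = 0.646742.
c = 2·atan2(√a, √(1−a)) = 1.86867 rad → d = 6371·c ≈ 11905.27 km.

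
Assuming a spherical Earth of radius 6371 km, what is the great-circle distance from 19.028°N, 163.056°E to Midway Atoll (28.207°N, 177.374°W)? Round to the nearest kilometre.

2235 km

Δλ = -177.374 − 163.056 = -340.430°; wrapped into (−180°, 180°]: 19.570°.
Δφ = 28.207 − 19.028 = 9.179°.
a = sin²(Δφ/2) + cos φ₁ · cos φ₂ · sin²(Δλ/2) = 0.030465.
c = 2·atan2(√a, √(1−a)) = 0.35088 rad → d = 6371·c ≈ 2235.48 km.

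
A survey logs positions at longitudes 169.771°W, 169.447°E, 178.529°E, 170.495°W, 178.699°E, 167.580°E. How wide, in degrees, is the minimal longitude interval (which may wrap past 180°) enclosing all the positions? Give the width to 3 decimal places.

Sort the longitudes: -170.495°, -169.771°, +167.580°, +169.447°, +178.529°, +178.699°.
Eastward gaps between consecutive values (wrapping around): 0.724°, 337.351°, 1.867°, 9.082°, 0.170°, 10.806°.
Largest gap = 337.351° ⇒ minimal covering band is its complement: 360° − 337.351° = 22.649°.
Band runs from +167.580° eastward to -169.771°, crossing the antimeridian.

22.649°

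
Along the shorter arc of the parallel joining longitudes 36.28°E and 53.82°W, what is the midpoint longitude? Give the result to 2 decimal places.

Signed shortest Δλ from +36.28° to -53.82° is -90.10°.
Midpoint longitude = +36.28° + (-90.10°)/2 = +36.28° − 45.05° = -8.77°.

8.77°W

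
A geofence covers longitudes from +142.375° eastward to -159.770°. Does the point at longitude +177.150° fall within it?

Yes

Band width going east from +142.375° to -159.770°: ((-159.770 − 142.375) mod 360) = 57.855°.
Offset of +177.150° east of the west edge: ((177.150 − 142.375) mod 360) = 34.775°.
34.775° ≤ 57.855° ⇒ inside.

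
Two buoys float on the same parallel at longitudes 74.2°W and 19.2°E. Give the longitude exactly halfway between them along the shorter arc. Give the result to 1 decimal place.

27.5°W

Signed shortest Δλ from -74.2° to +19.2° is +93.4°.
Midpoint longitude = -74.2° + (+93.4°)/2 = -74.2° + 46.7° = -27.5°.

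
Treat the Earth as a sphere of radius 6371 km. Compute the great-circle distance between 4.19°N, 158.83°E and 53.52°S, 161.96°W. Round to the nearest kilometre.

7381 km

Δλ = -161.96 − 158.83 = -320.79°; wrapped into (−180°, 180°]: 39.21°.
Δφ = -53.52 − 4.19 = -57.71°.
a = sin²(Δφ/2) + cos φ₁ · cos φ₂ · sin²(Δλ/2) = 0.299654.
c = 2·atan2(√a, √(1−a)) = 1.15852 rad → d = 6371·c ≈ 7380.96 km.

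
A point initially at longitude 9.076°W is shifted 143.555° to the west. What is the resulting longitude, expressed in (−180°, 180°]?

Start at -9.076°; shift −143.555° → -152.631°.
-152.631° already lies in (−180°, 180°].

152.631°W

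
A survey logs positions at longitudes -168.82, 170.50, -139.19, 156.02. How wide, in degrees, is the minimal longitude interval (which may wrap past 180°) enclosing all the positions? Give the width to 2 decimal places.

Sort the longitudes: -168.82°, -139.19°, +156.02°, +170.50°.
Eastward gaps between consecutive values (wrapping around): 29.63°, 295.21°, 14.48°, 20.68°.
Largest gap = 295.21° ⇒ minimal covering band is its complement: 360° − 295.21° = 64.79°.
Band runs from +156.02° eastward to -139.19°, crossing the antimeridian.

64.79°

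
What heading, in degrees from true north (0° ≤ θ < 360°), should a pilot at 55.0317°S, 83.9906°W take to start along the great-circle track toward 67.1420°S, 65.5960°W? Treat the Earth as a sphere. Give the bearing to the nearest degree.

Δλ = -65.5960 − -83.9906 = 18.3946°.
θ = atan2( sin Δλ · cos φ₂ , cos φ₁ · sin φ₂ − sin φ₁ · cos φ₂ · cos Δλ )
  = atan2(0.12258, -0.22606) = 151.532° → normalised to [0°, 360°): 151.532°.

152°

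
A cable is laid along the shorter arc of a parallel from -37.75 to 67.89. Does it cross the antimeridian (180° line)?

No

Signed shortest Δλ = ((67.89 − -37.75 + 180) mod 360) − 180 = 105.64°.
Going east by 105.64° from -37.75° reaches +67.89° without touching 180°.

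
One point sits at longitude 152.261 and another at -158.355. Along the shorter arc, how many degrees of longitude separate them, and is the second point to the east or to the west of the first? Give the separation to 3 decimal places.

Raw difference: -158.355 − 152.261 = -310.616°.
Normalise into (−180°, 180°]: -310.616° + 360° = 49.384°.
Positive ⇒ the second point lies to the east; separation 49.384°.

49.384° east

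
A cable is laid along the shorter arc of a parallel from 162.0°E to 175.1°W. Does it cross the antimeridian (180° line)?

Naïve |-175.1 − 162.0| = 337.1° > 180°, so the shorter arc goes the other way round — across 180°.
Signed shortest Δλ = ((-175.1 − 162.0 + 180) mod 360) − 180 = 22.9°.
Going east by 22.9° from +162.0° passes through 180° before reaching -175.1°.

Yes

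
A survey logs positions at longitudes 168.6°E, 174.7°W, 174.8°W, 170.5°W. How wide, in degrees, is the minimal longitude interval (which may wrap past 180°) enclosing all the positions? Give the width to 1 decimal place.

Sort the longitudes: -174.8°, -174.7°, -170.5°, +168.6°.
Eastward gaps between consecutive values (wrapping around): 0.1°, 4.2°, 339.1°, 16.6°.
Largest gap = 339.1° ⇒ minimal covering band is its complement: 360° − 339.1° = 20.9°.
Band runs from +168.6° eastward to -170.5°, crossing the antimeridian.

20.9°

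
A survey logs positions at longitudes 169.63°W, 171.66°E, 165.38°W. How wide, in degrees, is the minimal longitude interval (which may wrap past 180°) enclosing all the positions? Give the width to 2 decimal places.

Sort the longitudes: -169.63°, -165.38°, +171.66°.
Eastward gaps between consecutive values (wrapping around): 4.25°, 337.04°, 18.71°.
Largest gap = 337.04° ⇒ minimal covering band is its complement: 360° − 337.04° = 22.96°.
Band runs from +171.66° eastward to -165.38°, crossing the antimeridian.

22.96°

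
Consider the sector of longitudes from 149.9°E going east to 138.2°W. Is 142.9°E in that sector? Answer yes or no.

Band width going east from +149.9° to -138.2°: ((-138.2 − 149.9) mod 360) = 71.9°.
Offset of +142.9° east of the west edge: ((142.9 − 149.9) mod 360) = 353.0°.
353.0° > 71.9° ⇒ outside.

No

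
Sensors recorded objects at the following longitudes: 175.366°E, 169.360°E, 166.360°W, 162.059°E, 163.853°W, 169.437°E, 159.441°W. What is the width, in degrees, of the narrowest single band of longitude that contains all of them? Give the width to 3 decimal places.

Sort the longitudes: -166.360°, -163.853°, -159.441°, +162.059°, +169.360°, +169.437°, +175.366°.
Eastward gaps between consecutive values (wrapping around): 2.507°, 4.412°, 321.500°, 7.301°, 0.077°, 5.929°, 18.274°.
Largest gap = 321.500° ⇒ minimal covering band is its complement: 360° − 321.500° = 38.500°.
Band runs from +162.059° eastward to -159.441°, crossing the antimeridian.

38.500°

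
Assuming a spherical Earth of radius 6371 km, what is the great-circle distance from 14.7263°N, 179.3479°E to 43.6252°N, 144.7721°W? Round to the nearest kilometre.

4675 km

Δλ = -144.7721 − 179.3479 = -324.1200°; wrapped into (−180°, 180°]: 35.8800°.
Δφ = 43.6252 − 14.7263 = 28.8989°.
a = sin²(Δφ/2) + cos φ₁ · cos φ₂ · sin²(Δλ/2) = 0.128685.
c = 2·atan2(√a, √(1−a)) = 0.73381 rad → d = 6371·c ≈ 4675.10 km.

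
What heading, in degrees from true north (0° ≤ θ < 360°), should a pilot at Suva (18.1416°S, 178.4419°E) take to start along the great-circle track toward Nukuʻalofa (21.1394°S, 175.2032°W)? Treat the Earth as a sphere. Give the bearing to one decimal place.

117.6°

Δλ = -175.2032 − 178.4419 = -353.6451°; wrapped into (−180°, 180°]: 6.3549°.
θ = atan2( sin Δλ · cos φ₂ , cos φ₁ · sin φ₂ − sin φ₁ · cos φ₂ · cos Δλ )
  = atan2(0.10324, -0.05408) = 117.648° → normalised to [0°, 360°): 117.648°.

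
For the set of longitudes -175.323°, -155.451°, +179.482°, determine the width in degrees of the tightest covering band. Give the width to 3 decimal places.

Sort the longitudes: -175.323°, -155.451°, +179.482°.
Eastward gaps between consecutive values (wrapping around): 19.872°, 334.933°, 5.195°.
Largest gap = 334.933° ⇒ minimal covering band is its complement: 360° − 334.933° = 25.067°.
Band runs from +179.482° eastward to -155.451°, crossing the antimeridian.

25.067°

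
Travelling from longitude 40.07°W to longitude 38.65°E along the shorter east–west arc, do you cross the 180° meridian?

No

Signed shortest Δλ = ((38.65 − -40.07 + 180) mod 360) − 180 = 78.72°.
Going east by 78.72° from -40.07° reaches +38.65° without touching 180°.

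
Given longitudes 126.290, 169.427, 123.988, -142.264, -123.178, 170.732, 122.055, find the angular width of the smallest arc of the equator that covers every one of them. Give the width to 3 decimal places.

Sort the longitudes: -142.264°, -123.178°, +122.055°, +123.988°, +126.290°, +169.427°, +170.732°.
Eastward gaps between consecutive values (wrapping around): 19.086°, 245.233°, 1.933°, 2.302°, 43.137°, 1.305°, 47.004°.
Largest gap = 245.233° ⇒ minimal covering band is its complement: 360° − 245.233° = 114.767°.
Band runs from +122.055° eastward to -123.178°, crossing the antimeridian.

114.767°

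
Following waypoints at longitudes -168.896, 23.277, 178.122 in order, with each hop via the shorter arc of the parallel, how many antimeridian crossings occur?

1

Leg 1: -168.896° → +23.277°, shortest Δλ = -167.827° (west) — crosses 180°.
Leg 2: +23.277° → +178.122°, shortest Δλ = 154.845° (east) — does not cross 180°.
Total crossings: 1.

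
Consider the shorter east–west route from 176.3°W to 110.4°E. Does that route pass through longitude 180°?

Naïve |110.4 − -176.3| = 286.7° > 180°, so the shorter arc goes the other way round — across 180°.
Signed shortest Δλ = ((110.4 − -176.3 + 180) mod 360) − 180 = -73.3°.
Going west by 73.3° from -176.3° passes through 180° before reaching +110.4°.

Yes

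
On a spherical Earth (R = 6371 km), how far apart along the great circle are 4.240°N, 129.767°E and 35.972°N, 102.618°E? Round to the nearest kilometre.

4492 km

Δλ = 102.618 − 129.767 = -27.149°.
Δφ = 35.972 − 4.240 = 31.732°.
a = sin²(Δφ/2) + cos φ₁ · cos φ₂ · sin²(Δλ/2) = 0.119203.
c = 2·atan2(√a, √(1−a)) = 0.70503 rad → d = 6371·c ≈ 4491.72 km.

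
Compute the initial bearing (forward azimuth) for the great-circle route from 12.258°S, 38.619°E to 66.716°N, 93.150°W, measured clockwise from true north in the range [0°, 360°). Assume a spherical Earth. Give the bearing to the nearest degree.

341°

Δλ = -93.150 − 38.619 = -131.769°.
θ = atan2( sin Δλ · cos φ₂ , cos φ₁ · sin φ₂ − sin φ₁ · cos φ₂ · cos Δλ )
  = atan2(-0.29482, 0.84171) = -19.304° → normalised to [0°, 360°): 340.696°.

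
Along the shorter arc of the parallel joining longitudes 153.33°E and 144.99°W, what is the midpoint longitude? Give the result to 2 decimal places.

175.83°W

Signed shortest Δλ from +153.33° to -144.99° is +61.68°.
Midpoint longitude = +153.33° + (+61.68°)/2 = +153.33° + 30.84° = +184.17°.
Normalise into (−180°, 180°]: -175.83°.
(The naïve average (+153.33 + -144.99)/2 = 4.17° is on the wrong side of the globe.)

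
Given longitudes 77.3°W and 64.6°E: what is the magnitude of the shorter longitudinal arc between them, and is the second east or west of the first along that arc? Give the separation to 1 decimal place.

141.9° east

Raw difference: 64.6 − -77.3 = 141.9°.
Normalise into (−180°, 180°]: 141.9° stays 141.9°.
Positive ⇒ the second point lies to the east; separation 141.9°.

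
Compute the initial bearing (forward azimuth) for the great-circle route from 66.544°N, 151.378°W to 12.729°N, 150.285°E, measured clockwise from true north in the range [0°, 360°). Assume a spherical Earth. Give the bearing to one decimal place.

245.3°

Δλ = 150.285 − -151.378 = 301.663°; wrapped into (−180°, 180°]: -58.337°.
θ = atan2( sin Δλ · cos φ₂ , cos φ₁ · sin φ₂ − sin φ₁ · cos φ₂ · cos Δλ )
  = atan2(-0.83023, -0.38201) = -114.708° → normalised to [0°, 360°): 245.292°.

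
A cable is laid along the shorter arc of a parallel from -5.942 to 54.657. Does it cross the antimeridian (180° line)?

No

Signed shortest Δλ = ((54.657 − -5.942 + 180) mod 360) − 180 = 60.599°.
Going east by 60.599° from -5.942° reaches +54.657° without touching 180°.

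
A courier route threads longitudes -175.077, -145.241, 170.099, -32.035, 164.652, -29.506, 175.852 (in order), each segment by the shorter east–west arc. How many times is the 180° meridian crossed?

Leg 1: -175.077° → -145.241°, shortest Δλ = 29.836° (east) — does not cross 180°.
Leg 2: -145.241° → +170.099°, shortest Δλ = -44.66° (west) — crosses 180°.
Leg 3: +170.099° → -32.035°, shortest Δλ = 157.866° (east) — crosses 180°.
Leg 4: -32.035° → +164.652°, shortest Δλ = -163.313° (west) — crosses 180°.
Leg 5: +164.652° → -29.506°, shortest Δλ = 165.842° (east) — crosses 180°.
Leg 6: -29.506° → +175.852°, shortest Δλ = -154.642° (west) — crosses 180°.
Total crossings: 5.

5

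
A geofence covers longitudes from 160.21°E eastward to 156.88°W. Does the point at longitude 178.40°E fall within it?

Yes

Band width going east from +160.21° to -156.88°: ((-156.88 − 160.21) mod 360) = 42.91°.
Offset of +178.40° east of the west edge: ((178.40 − 160.21) mod 360) = 18.19°.
18.19° ≤ 42.91° ⇒ inside.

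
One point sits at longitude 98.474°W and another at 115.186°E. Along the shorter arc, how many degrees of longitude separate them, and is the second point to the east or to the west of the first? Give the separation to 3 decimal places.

Raw difference: 115.186 − -98.474 = 213.66°.
Normalise into (−180°, 180°]: 213.66° − 360° = -146.34°.
Negative ⇒ the second point lies to the west; separation 146.340°.

146.340° west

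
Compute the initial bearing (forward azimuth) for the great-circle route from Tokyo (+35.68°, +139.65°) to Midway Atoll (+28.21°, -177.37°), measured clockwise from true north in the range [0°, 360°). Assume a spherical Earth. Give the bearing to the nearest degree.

89°

Δλ = -177.37 − 139.65 = -317.02°; wrapped into (−180°, 180°]: 42.98°.
θ = atan2( sin Δλ · cos φ₂ , cos φ₁ · sin φ₂ − sin φ₁ · cos φ₂ · cos Δλ )
  = atan2(0.60077, 0.00795) = 89.242° → normalised to [0°, 360°): 89.242°.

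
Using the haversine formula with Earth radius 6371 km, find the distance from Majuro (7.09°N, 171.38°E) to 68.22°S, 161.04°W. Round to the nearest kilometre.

8648 km

Δλ = -161.04 − 171.38 = -332.42°; wrapped into (−180°, 180°]: 27.58°.
Δφ = -68.22 − 7.09 = -75.31°.
a = sin²(Δφ/2) + cos φ₁ · cos φ₂ · sin²(Δλ/2) = 0.394126.
c = 2·atan2(√a, √(1−a)) = 1.35743 rad → d = 6371·c ≈ 8648.21 km.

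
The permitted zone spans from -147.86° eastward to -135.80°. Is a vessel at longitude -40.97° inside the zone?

Band width going east from -147.86° to -135.80°: ((-135.80 − -147.86) mod 360) = 12.06°.
Offset of -40.97° east of the west edge: ((-40.97 − -147.86) mod 360) = 106.89°.
106.89° > 12.06° ⇒ outside.

No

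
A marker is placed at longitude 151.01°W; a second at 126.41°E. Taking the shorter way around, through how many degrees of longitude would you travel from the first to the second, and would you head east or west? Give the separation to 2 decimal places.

Raw difference: 126.41 − -151.01 = 277.42°.
Normalise into (−180°, 180°]: 277.42° − 360° = -82.58°.
Negative ⇒ the second point lies to the west; separation 82.58°.

82.58° west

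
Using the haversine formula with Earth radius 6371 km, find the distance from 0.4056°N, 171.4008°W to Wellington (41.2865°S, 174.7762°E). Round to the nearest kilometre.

4841 km

Δλ = 174.7762 − -171.4008 = 346.1770°; wrapped into (−180°, 180°]: -13.8230°.
Δφ = -41.2865 − 0.4056 = -41.6921°.
a = sin²(Δφ/2) + cos φ₁ · cos φ₂ · sin²(Δλ/2) = 0.137516.
c = 2·atan2(√a, √(1−a)) = 0.75981 rad → d = 6371·c ≈ 4840.74 km.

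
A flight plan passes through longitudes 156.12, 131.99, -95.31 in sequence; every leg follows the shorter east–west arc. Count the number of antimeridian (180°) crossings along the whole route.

1

Leg 1: +156.12° → +131.99°, shortest Δλ = -24.13° (west) — does not cross 180°.
Leg 2: +131.99° → -95.31°, shortest Δλ = 132.7° (east) — crosses 180°.
Total crossings: 1.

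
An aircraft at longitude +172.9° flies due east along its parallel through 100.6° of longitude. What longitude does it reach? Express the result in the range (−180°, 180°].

Start at +172.9°; shift +100.6° → +273.5°.
+273.5° lies outside (−180°, 180°]; subtract 360° → -86.5°.

-86.5°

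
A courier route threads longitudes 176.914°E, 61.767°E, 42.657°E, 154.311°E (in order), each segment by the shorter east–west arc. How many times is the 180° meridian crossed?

Leg 1: +176.914° → +61.767°, shortest Δλ = -115.147° (west) — does not cross 180°.
Leg 2: +61.767° → +42.657°, shortest Δλ = -19.11° (west) — does not cross 180°.
Leg 3: +42.657° → +154.311°, shortest Δλ = 111.654° (east) — does not cross 180°.
Total crossings: 0.

0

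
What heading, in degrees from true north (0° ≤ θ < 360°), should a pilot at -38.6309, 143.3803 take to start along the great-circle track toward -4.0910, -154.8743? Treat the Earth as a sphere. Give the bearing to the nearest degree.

Δλ = -154.8743 − 143.3803 = -298.2546°; wrapped into (−180°, 180°]: 61.7454°.
θ = atan2( sin Δλ · cos φ₂ , cos φ₁ · sin φ₂ − sin φ₁ · cos φ₂ · cos Δλ )
  = atan2(0.87861, 0.23905) = 74.779° → normalised to [0°, 360°): 74.779°.

75°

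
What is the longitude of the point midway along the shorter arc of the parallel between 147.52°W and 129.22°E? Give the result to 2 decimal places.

170.85°E

Signed shortest Δλ from -147.52° to +129.22° is -83.26°.
Midpoint longitude = -147.52° + (-83.26°)/2 = -147.52° − 41.63° = -189.15°.
Normalise into (−180°, 180°]: +170.85°.
(The naïve average (-147.52 + +129.22)/2 = -9.15° is on the wrong side of the globe.)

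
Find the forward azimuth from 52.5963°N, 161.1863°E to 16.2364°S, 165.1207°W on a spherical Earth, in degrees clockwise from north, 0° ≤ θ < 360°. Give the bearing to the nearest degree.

146°

Δλ = -165.1207 − 161.1863 = -326.3070°; wrapped into (−180°, 180°]: 33.6930°.
θ = atan2( sin Δλ · cos φ₂ , cos φ₁ · sin φ₂ − sin φ₁ · cos φ₂ · cos Δλ )
  = atan2(0.53262, -0.80441) = 146.491° → normalised to [0°, 360°): 146.491°.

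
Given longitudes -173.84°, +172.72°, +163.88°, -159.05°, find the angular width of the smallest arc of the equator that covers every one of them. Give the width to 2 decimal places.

37.07°

Sort the longitudes: -173.84°, -159.05°, +163.88°, +172.72°.
Eastward gaps between consecutive values (wrapping around): 14.79°, 322.93°, 8.84°, 13.44°.
Largest gap = 322.93° ⇒ minimal covering band is its complement: 360° − 322.93° = 37.07°.
Band runs from +163.88° eastward to -159.05°, crossing the antimeridian.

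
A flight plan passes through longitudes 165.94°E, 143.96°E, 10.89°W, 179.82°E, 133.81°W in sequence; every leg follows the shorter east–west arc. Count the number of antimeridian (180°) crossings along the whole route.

2

Leg 1: +165.94° → +143.96°, shortest Δλ = -21.98° (west) — does not cross 180°.
Leg 2: +143.96° → -10.89°, shortest Δλ = -154.85° (west) — does not cross 180°.
Leg 3: -10.89° → +179.82°, shortest Δλ = -169.29° (west) — crosses 180°.
Leg 4: +179.82° → -133.81°, shortest Δλ = 46.37° (east) — crosses 180°.
Total crossings: 2.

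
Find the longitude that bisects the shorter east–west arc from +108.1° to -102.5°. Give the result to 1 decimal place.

Signed shortest Δλ from +108.1° to -102.5° is +149.4°.
Midpoint longitude = +108.1° + (+149.4°)/2 = +108.1° + 74.7° = +182.8°.
Normalise into (−180°, 180°]: -177.2°.
(The naïve average (+108.1 + -102.5)/2 = 2.8° is on the wrong side of the globe.)

-177.2°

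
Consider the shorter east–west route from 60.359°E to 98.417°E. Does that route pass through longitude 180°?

Signed shortest Δλ = ((98.417 − 60.359 + 180) mod 360) − 180 = 38.058°.
Going east by 38.058° from +60.359° reaches +98.417° without touching 180°.

No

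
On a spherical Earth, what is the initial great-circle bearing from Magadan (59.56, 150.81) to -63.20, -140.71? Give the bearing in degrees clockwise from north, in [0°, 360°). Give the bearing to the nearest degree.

145°

Δλ = -140.71 − 150.81 = -291.52°; wrapped into (−180°, 180°]: 68.48°.
θ = atan2( sin Δλ · cos φ₂ , cos φ₁ · sin φ₂ − sin φ₁ · cos φ₂ · cos Δλ )
  = atan2(0.41945, -0.59481) = 144.809° → normalised to [0°, 360°): 144.809°.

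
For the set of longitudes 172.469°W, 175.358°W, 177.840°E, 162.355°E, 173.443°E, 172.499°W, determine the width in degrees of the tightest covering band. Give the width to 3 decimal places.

Sort the longitudes: -175.358°, -172.499°, -172.469°, +162.355°, +173.443°, +177.840°.
Eastward gaps between consecutive values (wrapping around): 2.859°, 0.030°, 334.824°, 11.088°, 4.397°, 6.802°.
Largest gap = 334.824° ⇒ minimal covering band is its complement: 360° − 334.824° = 25.176°.
Band runs from +162.355° eastward to -172.469°, crossing the antimeridian.

25.176°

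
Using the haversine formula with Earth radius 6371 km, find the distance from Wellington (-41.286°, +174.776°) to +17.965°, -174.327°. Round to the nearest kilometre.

6684 km

Δλ = -174.327 − 174.776 = -349.103°; wrapped into (−180°, 180°]: 10.897°.
Δφ = 17.965 − -41.286 = 59.251°.
a = sin²(Δφ/2) + cos φ₁ · cos φ₂ · sin²(Δλ/2) = 0.250805.
c = 2·atan2(√a, √(1−a)) = 1.04906 rad → d = 6371·c ≈ 6683.54 km.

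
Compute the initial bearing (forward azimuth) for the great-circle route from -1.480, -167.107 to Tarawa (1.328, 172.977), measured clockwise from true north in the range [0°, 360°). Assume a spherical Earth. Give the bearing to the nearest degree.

Δλ = 172.977 − -167.107 = 340.084°; wrapped into (−180°, 180°]: -19.916°.
θ = atan2( sin Δλ · cos φ₂ , cos φ₁ · sin φ₂ − sin φ₁ · cos φ₂ · cos Δλ )
  = atan2(-0.34055, 0.04744) = -82.069° → normalised to [0°, 360°): 277.931°.

278°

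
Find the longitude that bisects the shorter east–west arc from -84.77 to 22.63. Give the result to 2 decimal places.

-31.07°

Signed shortest Δλ from -84.77° to +22.63° is +107.40°.
Midpoint longitude = -84.77° + (+107.40°)/2 = -84.77° + 53.70° = -31.07°.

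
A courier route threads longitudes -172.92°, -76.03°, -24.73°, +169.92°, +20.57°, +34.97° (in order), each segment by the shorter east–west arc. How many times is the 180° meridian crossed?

Leg 1: -172.92° → -76.03°, shortest Δλ = 96.89° (east) — does not cross 180°.
Leg 2: -76.03° → -24.73°, shortest Δλ = 51.3° (east) — does not cross 180°.
Leg 3: -24.73° → +169.92°, shortest Δλ = -165.35° (west) — crosses 180°.
Leg 4: +169.92° → +20.57°, shortest Δλ = -149.35° (west) — does not cross 180°.
Leg 5: +20.57° → +34.97°, shortest Δλ = 14.4° (east) — does not cross 180°.
Total crossings: 1.

1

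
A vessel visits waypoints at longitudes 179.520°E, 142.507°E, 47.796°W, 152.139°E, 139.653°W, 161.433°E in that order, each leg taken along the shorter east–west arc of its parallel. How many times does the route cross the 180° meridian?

Leg 1: +179.520° → +142.507°, shortest Δλ = -37.013° (west) — does not cross 180°.
Leg 2: +142.507° → -47.796°, shortest Δλ = 169.697° (east) — crosses 180°.
Leg 3: -47.796° → +152.139°, shortest Δλ = -160.065° (west) — crosses 180°.
Leg 4: +152.139° → -139.653°, shortest Δλ = 68.208° (east) — crosses 180°.
Leg 5: -139.653° → +161.433°, shortest Δλ = -58.914° (west) — crosses 180°.
Total crossings: 4.

4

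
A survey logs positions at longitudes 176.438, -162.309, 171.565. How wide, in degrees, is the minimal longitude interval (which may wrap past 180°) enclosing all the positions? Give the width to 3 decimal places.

Sort the longitudes: -162.309°, +171.565°, +176.438°.
Eastward gaps between consecutive values (wrapping around): 333.874°, 4.873°, 21.253°.
Largest gap = 333.874° ⇒ minimal covering band is its complement: 360° − 333.874° = 26.126°.
Band runs from +171.565° eastward to -162.309°, crossing the antimeridian.

26.126°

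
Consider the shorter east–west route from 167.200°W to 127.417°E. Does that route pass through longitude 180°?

Yes

Naïve |127.417 − -167.200| = 294.617° > 180°, so the shorter arc goes the other way round — across 180°.
Signed shortest Δλ = ((127.417 − -167.200 + 180) mod 360) − 180 = -65.383°.
Going west by 65.383° from -167.200° passes through 180° before reaching +127.417°.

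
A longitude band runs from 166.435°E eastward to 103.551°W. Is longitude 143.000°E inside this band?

No

Band width going east from +166.435° to -103.551°: ((-103.551 − 166.435) mod 360) = 90.014°.
Offset of +143.000° east of the west edge: ((143.000 − 166.435) mod 360) = 336.565°.
336.565° > 90.014° ⇒ outside.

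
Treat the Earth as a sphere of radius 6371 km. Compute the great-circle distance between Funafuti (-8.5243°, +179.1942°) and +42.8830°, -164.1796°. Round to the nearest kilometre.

Δλ = -164.1796 − 179.1942 = -343.3738°; wrapped into (−180°, 180°]: 16.6262°.
Δφ = 42.8830 − -8.5243 = 51.4073°.
a = sin²(Δφ/2) + cos φ₁ · cos φ₂ · sin²(Δλ/2) = 0.203258.
c = 2·atan2(√a, √(1−a)) = 0.93542 rad → d = 6371·c ≈ 5959.53 km.

5960 km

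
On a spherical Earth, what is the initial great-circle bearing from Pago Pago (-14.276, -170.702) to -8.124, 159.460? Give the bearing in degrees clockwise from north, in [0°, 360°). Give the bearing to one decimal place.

Δλ = 159.460 − -170.702 = 330.162°; wrapped into (−180°, 180°]: -29.838°.
θ = atan2( sin Δλ · cos φ₂ , cos φ₁ · sin φ₂ − sin φ₁ · cos φ₂ · cos Δλ )
  = atan2(-0.49256, 0.07481) = -81.364° → normalised to [0°, 360°): 278.636°.

278.6°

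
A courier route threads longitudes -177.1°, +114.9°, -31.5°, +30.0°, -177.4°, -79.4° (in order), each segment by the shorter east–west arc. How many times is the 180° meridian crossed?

Leg 1: -177.1° → +114.9°, shortest Δλ = -68.0° (west) — crosses 180°.
Leg 2: +114.9° → -31.5°, shortest Δλ = -146.4° (west) — does not cross 180°.
Leg 3: -31.5° → +30.0°, shortest Δλ = 61.5° (east) — does not cross 180°.
Leg 4: +30.0° → -177.4°, shortest Δλ = 152.6° (east) — crosses 180°.
Leg 5: -177.4° → -79.4°, shortest Δλ = 98.0° (east) — does not cross 180°.
Total crossings: 2.

2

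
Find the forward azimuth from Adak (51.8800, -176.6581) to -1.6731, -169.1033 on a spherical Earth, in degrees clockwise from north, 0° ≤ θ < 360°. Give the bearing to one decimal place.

170.6°

Δλ = -169.1033 − -176.6581 = 7.5548°.
θ = atan2( sin Δλ · cos φ₂ , cos φ₁ · sin φ₂ − sin φ₁ · cos φ₂ · cos Δλ )
  = atan2(0.13142, -0.79758) = 170.643° → normalised to [0°, 360°): 170.643°.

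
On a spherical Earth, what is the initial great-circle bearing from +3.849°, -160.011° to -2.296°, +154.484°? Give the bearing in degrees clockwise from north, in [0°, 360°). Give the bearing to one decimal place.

263.0°

Δλ = 154.484 − -160.011 = 314.495°; wrapped into (−180°, 180°]: -45.505°.
θ = atan2( sin Δλ · cos φ₂ , cos φ₁ · sin φ₂ − sin φ₁ · cos φ₂ · cos Δλ )
  = atan2(-0.71274, -0.08698) = -96.958° → normalised to [0°, 360°): 263.042°.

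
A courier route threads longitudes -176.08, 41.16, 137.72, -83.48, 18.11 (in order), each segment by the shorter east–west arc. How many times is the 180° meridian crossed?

2

Leg 1: -176.08° → +41.16°, shortest Δλ = -142.76° (west) — crosses 180°.
Leg 2: +41.16° → +137.72°, shortest Δλ = 96.56° (east) — does not cross 180°.
Leg 3: +137.72° → -83.48°, shortest Δλ = 138.8° (east) — crosses 180°.
Leg 4: -83.48° → +18.11°, shortest Δλ = 101.59° (east) — does not cross 180°.
Total crossings: 2.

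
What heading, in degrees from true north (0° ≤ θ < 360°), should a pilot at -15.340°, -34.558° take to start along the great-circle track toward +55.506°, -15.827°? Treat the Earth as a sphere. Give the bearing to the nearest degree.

11°

Δλ = -15.827 − -34.558 = 18.731°.
θ = atan2( sin Δλ · cos φ₂ , cos φ₁ · sin φ₂ − sin φ₁ · cos φ₂ · cos Δλ )
  = atan2(0.18186, 0.93671) = 10.987° → normalised to [0°, 360°): 10.987°.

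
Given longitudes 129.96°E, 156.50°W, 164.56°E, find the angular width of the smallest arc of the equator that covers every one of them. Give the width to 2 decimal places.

Sort the longitudes: -156.50°, +129.96°, +164.56°.
Eastward gaps between consecutive values (wrapping around): 286.46°, 34.60°, 38.94°.
Largest gap = 286.46° ⇒ minimal covering band is its complement: 360° − 286.46° = 73.54°.
Band runs from +129.96° eastward to -156.50°, crossing the antimeridian.

73.54°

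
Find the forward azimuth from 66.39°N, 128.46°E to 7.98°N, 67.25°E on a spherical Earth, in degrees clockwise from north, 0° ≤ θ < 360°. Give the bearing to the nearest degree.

246°

Δλ = 67.25 − 128.46 = -61.21°.
θ = atan2( sin Δλ · cos φ₂ , cos φ₁ · sin φ₂ − sin φ₁ · cos φ₂ · cos Δλ )
  = atan2(-0.86790, -0.38141) = -113.724° → normalised to [0°, 360°): 246.276°.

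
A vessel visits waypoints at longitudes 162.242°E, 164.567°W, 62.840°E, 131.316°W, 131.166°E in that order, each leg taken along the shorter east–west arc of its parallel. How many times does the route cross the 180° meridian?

4

Leg 1: +162.242° → -164.567°, shortest Δλ = 33.191° (east) — crosses 180°.
Leg 2: -164.567° → +62.840°, shortest Δλ = -132.593° (west) — crosses 180°.
Leg 3: +62.840° → -131.316°, shortest Δλ = 165.844° (east) — crosses 180°.
Leg 4: -131.316° → +131.166°, shortest Δλ = -97.518° (west) — crosses 180°.
Total crossings: 4.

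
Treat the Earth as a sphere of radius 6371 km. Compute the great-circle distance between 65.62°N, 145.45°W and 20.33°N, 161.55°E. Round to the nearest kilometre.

Δλ = 161.55 − -145.45 = 307.00°; wrapped into (−180°, 180°]: -53.00°.
Δφ = 20.33 − 65.62 = -45.29°.
a = sin²(Δφ/2) + cos φ₁ · cos φ₂ · sin²(Δλ/2) = 0.225304.
c = 2·atan2(√a, √(1−a)) = 0.98916 rad → d = 6371·c ≈ 6301.94 km.

6302 km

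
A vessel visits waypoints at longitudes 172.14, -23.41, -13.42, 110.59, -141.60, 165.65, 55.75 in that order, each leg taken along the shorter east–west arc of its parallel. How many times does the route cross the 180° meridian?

3

Leg 1: +172.14° → -23.41°, shortest Δλ = 164.45° (east) — crosses 180°.
Leg 2: -23.41° → -13.42°, shortest Δλ = 9.99° (east) — does not cross 180°.
Leg 3: -13.42° → +110.59°, shortest Δλ = 124.01° (east) — does not cross 180°.
Leg 4: +110.59° → -141.60°, shortest Δλ = 107.81° (east) — crosses 180°.
Leg 5: -141.60° → +165.65°, shortest Δλ = -52.75° (west) — crosses 180°.
Leg 6: +165.65° → +55.75°, shortest Δλ = -109.9° (west) — does not cross 180°.
Total crossings: 3.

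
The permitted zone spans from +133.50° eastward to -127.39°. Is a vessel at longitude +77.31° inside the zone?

Band width going east from +133.50° to -127.39°: ((-127.39 − 133.50) mod 360) = 99.11°.
Offset of +77.31° east of the west edge: ((77.31 − 133.50) mod 360) = 303.81°.
303.81° > 99.11° ⇒ outside.

No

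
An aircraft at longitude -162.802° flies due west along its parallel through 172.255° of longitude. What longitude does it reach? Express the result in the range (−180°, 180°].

Start at -162.802°; shift −172.255° → -335.057°.
-335.057° lies outside (−180°, 180°]; add 360° → +24.943°.

+24.943°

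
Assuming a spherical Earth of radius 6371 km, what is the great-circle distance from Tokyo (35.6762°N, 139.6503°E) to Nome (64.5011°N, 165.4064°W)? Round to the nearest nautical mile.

2602 nmi

Δλ = -165.4064 − 139.6503 = -305.0567°; wrapped into (−180°, 180°]: 54.9433°.
Δφ = 64.5011 − 35.6762 = 28.8249°.
a = sin²(Δφ/2) + cos φ₁ · cos φ₂ · sin²(Δλ/2) = 0.136370.
c = 2·atan2(√a, √(1−a)) = 0.75648 rad → d = 6371·c ≈ 4819.50 km ≈ 2602.32 nmi.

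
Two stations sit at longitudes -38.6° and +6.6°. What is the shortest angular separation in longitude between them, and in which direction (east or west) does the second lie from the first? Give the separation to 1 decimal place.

45.2° east

Raw difference: 6.6 − -38.6 = 45.2°.
Normalise into (−180°, 180°]: 45.2° stays 45.2°.
Positive ⇒ the second point lies to the east; separation 45.2°.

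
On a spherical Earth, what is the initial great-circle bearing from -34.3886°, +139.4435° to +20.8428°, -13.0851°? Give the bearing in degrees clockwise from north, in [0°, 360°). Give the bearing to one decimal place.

247.9°

Δλ = -13.0851 − 139.4435 = -152.5286°.
θ = atan2( sin Δλ · cos φ₂ , cos φ₁ · sin φ₂ − sin φ₁ · cos φ₂ · cos Δλ )
  = atan2(-0.43112, -0.17470) = -112.059° → normalised to [0°, 360°): 247.941°.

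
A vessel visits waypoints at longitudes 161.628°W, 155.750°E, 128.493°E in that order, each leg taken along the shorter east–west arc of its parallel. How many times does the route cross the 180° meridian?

Leg 1: -161.628° → +155.750°, shortest Δλ = -42.622° (west) — crosses 180°.
Leg 2: +155.750° → +128.493°, shortest Δλ = -27.257° (west) — does not cross 180°.
Total crossings: 1.

1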